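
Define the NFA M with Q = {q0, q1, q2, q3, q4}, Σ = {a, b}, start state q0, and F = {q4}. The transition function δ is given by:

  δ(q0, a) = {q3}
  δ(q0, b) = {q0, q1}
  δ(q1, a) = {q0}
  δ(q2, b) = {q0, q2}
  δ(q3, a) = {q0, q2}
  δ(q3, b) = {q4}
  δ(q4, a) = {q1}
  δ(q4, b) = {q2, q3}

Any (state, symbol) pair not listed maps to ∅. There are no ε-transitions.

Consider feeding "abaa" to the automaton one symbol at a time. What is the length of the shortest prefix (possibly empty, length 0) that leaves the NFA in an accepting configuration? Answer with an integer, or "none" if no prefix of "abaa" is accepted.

2

Start in {q0}.
Read 'a': {q0} → {q3}.
Read 'b': {q3} → {q4}.
None of the earlier sets intersect F, but {q4} does.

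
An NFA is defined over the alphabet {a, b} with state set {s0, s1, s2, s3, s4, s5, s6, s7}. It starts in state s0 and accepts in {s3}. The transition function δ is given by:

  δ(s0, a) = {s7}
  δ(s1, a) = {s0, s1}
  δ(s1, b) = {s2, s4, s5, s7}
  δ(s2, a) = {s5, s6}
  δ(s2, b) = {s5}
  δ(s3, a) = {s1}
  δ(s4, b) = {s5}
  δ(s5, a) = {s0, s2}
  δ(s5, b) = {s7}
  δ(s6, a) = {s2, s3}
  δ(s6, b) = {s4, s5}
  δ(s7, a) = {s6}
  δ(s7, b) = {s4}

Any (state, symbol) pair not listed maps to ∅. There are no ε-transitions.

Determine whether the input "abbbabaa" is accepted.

No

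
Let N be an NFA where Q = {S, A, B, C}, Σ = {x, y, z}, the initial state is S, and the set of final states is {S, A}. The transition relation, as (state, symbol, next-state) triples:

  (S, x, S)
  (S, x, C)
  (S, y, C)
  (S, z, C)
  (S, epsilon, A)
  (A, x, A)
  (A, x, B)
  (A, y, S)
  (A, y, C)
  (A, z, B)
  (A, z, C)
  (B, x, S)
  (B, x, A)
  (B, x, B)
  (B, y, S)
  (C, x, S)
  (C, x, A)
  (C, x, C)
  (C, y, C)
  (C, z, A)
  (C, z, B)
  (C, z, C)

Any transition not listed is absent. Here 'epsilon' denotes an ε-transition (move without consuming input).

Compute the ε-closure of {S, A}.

Begin with {S, A}.
No ε-moves leave this set, so the closure equals the set itself.

{S, A}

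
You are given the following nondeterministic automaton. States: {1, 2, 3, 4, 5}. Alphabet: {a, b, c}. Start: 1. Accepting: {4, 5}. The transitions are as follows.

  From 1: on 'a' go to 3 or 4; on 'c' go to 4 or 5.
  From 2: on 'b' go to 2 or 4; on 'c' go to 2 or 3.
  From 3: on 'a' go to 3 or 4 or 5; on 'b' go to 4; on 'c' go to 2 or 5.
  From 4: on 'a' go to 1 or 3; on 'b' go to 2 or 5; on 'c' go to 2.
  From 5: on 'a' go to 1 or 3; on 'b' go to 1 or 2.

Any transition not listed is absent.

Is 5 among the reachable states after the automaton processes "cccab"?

Start in {1}.
Read 'c': 1→{4, 5}; now {4, 5}.
Read 'c': 4→{2}, 5→∅; now {2}.
Read 'c': 2→{2, 3}; now {2, 3}.
Read 'a': 2→∅, 3→{3, 4, 5}; now {3, 4, 5}.
Read 'b': 3→{4}, 4→{2, 5}, 5→{1, 2}; now {1, 2, 4, 5}.
State 5 is in {1, 2, 4, 5}.

Yes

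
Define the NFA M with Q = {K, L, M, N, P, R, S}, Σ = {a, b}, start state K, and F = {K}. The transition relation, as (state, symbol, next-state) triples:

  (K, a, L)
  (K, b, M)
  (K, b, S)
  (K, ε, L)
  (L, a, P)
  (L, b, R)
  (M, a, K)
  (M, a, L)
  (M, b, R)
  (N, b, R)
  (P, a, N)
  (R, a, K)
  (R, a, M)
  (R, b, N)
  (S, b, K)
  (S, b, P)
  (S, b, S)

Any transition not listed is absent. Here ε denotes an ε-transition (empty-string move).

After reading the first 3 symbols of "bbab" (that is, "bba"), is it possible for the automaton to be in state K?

Start: ε-closure({K}) = {K, L}.
Read 'b': K→{M, S}, L→{R}; now {M, R, S}.
Read 'b': M→{R}, R→{N}, S→{K, P, S}; union {K, N, P, R, S}; ε-closure = {K, L, N, P, R, S}.
Read 'a': K→{L}, L→{P}, N→∅, P→{N}, R→{K, M}, S→∅; now {K, L, M, N, P}.
State K is in {K, L, M, N, P}.

Yes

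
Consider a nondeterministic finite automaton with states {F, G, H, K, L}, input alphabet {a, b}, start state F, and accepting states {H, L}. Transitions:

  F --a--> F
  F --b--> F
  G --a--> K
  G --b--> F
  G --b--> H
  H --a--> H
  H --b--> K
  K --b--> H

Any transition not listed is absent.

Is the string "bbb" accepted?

Start in {F}.
Read 'b': F→{F}; now {F}.
Read 'b': F→{F}; now {F}.
Read 'b': F→{F}; now {F}.
The final set {F} contains no accepting state.

No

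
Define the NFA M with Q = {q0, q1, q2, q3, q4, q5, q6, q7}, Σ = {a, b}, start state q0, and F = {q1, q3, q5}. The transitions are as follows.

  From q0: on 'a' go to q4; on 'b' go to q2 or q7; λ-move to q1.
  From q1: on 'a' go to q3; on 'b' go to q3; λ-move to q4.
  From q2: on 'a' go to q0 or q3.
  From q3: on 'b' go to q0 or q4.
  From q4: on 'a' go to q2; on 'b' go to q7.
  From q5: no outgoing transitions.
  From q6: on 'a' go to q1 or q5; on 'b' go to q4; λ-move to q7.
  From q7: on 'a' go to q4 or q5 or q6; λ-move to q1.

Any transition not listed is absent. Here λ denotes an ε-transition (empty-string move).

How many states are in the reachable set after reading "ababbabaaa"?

8

Start: ε-closure({q0}) = {q0, q1, q4}.
Read 'a': {q0, q1, q4} → {q2, q3, q4}.
Read 'b': {q2, q3, q4} → {q0, q1, q4, q7}.
Read 'a': {q0, q1, q4, q7} → {q1, q2, q3, q4, q5, q6, q7}.
Read 'b': {q1, q2, q3, q4, q5, q6, q7} → {q0, q1, q3, q4, q7}.
Read 'b': {q0, q1, q3, q4, q7} → {q0, q1, q2, q3, q4, q7}.
Read 'a': {q0, q1, q2, q3, q4, q7} → {q0, q1, q2, q3, q4, q5, q6, q7}.
Read 'b': {q0, q1, q2, q3, q4, q5, q6, q7} → {q0, q1, q2, q3, q4, q7}.
Read 'a': {q0, q1, q2, q3, q4, q7} → {q0, q1, q2, q3, q4, q5, q6, q7}.
Read 'a': {q0, q1, q2, q3, q4, q5, q6, q7} → {q0, q1, q2, q3, q4, q5, q6, q7}.
Read 'a': {q0, q1, q2, q3, q4, q5, q6, q7} → {q0, q1, q2, q3, q4, q5, q6, q7}.
That set has 8 states.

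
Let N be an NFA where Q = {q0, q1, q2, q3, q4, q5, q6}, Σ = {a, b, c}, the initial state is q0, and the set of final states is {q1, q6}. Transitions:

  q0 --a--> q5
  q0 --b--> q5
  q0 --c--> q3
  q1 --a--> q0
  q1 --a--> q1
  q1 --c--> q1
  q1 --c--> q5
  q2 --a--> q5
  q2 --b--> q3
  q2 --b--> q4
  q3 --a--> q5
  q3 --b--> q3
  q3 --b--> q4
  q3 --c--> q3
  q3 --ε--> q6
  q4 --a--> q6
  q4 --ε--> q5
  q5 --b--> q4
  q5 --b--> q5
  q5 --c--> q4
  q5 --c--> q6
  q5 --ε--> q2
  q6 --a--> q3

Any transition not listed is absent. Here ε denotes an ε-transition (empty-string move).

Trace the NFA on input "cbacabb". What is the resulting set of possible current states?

Start in {q0}.
Read 'c': q0→{q3}; union {q3}; ε-closure = {q3, q6}.
Read 'b': q3→{q3, q4}, q6→∅; union {q3, q4}; ε-closure = {q2, q3, q4, q5, q6}.
Read 'a': q2→{q5}, q3→{q5}, q4→{q6}, q5→∅, q6→{q3}; union {q3, q5, q6}; ε-closure = {q2, q3, q5, q6}.
Read 'c': q2→∅, q3→{q3}, q5→{q4, q6}, q6→∅; union {q3, q4, q6}; ε-closure = {q2, q3, q4, q5, q6}.
Read 'a': q2→{q5}, q3→{q5}, q4→{q6}, q5→∅, q6→{q3}; union {q3, q5, q6}; ε-closure = {q2, q3, q5, q6}.
Read 'b': q2→{q3, q4}, q3→{q3, q4}, q5→{q4, q5}, q6→∅; union {q3, q4, q5}; ε-closure = {q2, q3, q4, q5, q6}.
Read 'b': q2→{q3, q4}, q3→{q3, q4}, q4→∅, q5→{q4, q5}, q6→∅; union {q3, q4, q5}; ε-closure = {q2, q3, q4, q5, q6}.

{q2, q3, q4, q5, q6}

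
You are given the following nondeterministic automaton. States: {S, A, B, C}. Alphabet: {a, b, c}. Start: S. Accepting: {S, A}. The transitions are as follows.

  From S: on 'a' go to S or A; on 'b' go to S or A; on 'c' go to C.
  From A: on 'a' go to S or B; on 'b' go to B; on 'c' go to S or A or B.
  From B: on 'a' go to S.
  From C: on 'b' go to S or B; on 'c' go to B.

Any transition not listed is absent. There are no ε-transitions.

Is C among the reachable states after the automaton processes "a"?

Start in {S}.
Read 'a': S→{S, A}; now {S, A}.
State C is not in {S, A}.

No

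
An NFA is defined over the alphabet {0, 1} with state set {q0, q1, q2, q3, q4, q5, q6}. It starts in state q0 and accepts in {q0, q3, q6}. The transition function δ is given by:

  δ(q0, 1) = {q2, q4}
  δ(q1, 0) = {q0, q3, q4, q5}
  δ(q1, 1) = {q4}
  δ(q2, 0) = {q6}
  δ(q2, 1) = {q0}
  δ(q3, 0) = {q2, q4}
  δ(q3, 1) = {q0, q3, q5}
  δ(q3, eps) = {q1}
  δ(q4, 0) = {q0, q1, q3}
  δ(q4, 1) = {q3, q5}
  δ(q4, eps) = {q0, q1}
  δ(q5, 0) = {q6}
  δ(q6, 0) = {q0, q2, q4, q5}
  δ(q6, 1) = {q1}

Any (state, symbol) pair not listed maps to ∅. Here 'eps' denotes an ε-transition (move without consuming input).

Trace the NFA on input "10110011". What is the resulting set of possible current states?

{q0, q1, q2, q3, q4, q5}

Start in {q0}.
Read '1': {q0} → {q0, q1, q2, q4}.
Read '0': {q0, q1, q2, q4} → {q0, q1, q3, q4, q5, q6}.
Read '1': {q0, q1, q3, q4, q5, q6} → {q0, q1, q2, q3, q4, q5}.
Read '1': {q0, q1, q2, q3, q4, q5} → {q0, q1, q2, q3, q4, q5}.
Read '0': {q0, q1, q2, q3, q4, q5} → {q0, q1, q2, q3, q4, q5, q6}.
Read '0': {q0, q1, q2, q3, q4, q5, q6} → {q0, q1, q2, q3, q4, q5, q6}.
Read '1': {q0, q1, q2, q3, q4, q5, q6} → {q0, q1, q2, q3, q4, q5}.
Read '1': {q0, q1, q2, q3, q4, q5} → {q0, q1, q2, q3, q4, q5}.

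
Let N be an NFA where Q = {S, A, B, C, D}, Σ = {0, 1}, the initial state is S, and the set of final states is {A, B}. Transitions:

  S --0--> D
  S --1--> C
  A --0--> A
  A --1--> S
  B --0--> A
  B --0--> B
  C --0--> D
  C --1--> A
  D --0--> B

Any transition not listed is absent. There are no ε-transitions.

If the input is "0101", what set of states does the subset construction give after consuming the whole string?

∅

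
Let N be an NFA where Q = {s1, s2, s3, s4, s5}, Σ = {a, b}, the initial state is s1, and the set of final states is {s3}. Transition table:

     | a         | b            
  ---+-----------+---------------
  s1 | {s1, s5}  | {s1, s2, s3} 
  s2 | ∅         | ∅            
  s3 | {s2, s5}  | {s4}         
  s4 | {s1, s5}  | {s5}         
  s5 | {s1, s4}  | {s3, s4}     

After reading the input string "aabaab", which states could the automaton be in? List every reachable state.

Start in {s1}.
Read 'a': {s1} → {s1, s5}.
Read 'a': {s1, s5} → {s1, s4, s5}.
Read 'b': {s1, s4, s5} → {s1, s2, s3, s4, s5}.
Read 'a': {s1, s2, s3, s4, s5} → {s1, s2, s4, s5}.
Read 'a': {s1, s2, s4, s5} → {s1, s4, s5}.
Read 'b': {s1, s4, s5} → {s1, s2, s3, s4, s5}.

{s1, s2, s3, s4, s5}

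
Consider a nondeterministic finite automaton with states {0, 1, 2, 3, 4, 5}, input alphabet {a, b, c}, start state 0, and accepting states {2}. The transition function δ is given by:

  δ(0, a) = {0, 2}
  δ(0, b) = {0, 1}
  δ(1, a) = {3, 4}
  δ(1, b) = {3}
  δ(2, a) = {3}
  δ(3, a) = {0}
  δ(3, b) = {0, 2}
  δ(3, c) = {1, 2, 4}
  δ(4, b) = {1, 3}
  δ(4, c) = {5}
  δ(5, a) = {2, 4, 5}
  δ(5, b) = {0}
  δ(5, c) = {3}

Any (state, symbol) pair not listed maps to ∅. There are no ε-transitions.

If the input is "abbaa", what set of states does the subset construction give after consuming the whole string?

{0, 2, 3}

Start in {0}.
Read 'a': {0} → {0, 2}.
Read 'b': {0, 2} → {0, 1}.
Read 'b': {0, 1} → {0, 1, 3}.
Read 'a': {0, 1, 3} → {0, 2, 3, 4}.
Read 'a': {0, 2, 3, 4} → {0, 2, 3}.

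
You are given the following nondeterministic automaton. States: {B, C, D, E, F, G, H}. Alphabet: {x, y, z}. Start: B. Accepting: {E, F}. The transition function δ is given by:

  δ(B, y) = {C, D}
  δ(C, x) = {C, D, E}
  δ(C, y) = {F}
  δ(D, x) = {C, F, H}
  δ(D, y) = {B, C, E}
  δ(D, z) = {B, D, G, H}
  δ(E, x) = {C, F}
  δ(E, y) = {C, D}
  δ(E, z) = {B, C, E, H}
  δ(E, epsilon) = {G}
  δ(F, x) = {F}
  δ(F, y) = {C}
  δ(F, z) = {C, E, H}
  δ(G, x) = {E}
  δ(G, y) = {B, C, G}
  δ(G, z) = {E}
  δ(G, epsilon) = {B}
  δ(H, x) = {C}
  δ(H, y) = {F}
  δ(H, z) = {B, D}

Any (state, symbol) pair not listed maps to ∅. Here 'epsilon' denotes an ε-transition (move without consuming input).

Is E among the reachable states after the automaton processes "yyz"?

Start in {B}.
Read 'y': {B} → {C, D}.
Read 'y': {C, D} → {B, C, E, F, G}.
Read 'z': {B, C, E, F, G} → {B, C, E, G, H}.
State E is in {B, C, E, G, H}.

Yes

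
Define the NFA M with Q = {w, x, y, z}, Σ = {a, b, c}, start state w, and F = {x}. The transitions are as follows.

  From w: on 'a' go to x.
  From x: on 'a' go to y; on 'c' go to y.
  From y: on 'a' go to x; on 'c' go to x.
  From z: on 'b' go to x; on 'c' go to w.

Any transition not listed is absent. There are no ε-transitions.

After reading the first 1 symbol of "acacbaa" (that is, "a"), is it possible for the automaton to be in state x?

Yes

Start in {w}.
Read 'a': {w} → {x}.
State x is in {x}.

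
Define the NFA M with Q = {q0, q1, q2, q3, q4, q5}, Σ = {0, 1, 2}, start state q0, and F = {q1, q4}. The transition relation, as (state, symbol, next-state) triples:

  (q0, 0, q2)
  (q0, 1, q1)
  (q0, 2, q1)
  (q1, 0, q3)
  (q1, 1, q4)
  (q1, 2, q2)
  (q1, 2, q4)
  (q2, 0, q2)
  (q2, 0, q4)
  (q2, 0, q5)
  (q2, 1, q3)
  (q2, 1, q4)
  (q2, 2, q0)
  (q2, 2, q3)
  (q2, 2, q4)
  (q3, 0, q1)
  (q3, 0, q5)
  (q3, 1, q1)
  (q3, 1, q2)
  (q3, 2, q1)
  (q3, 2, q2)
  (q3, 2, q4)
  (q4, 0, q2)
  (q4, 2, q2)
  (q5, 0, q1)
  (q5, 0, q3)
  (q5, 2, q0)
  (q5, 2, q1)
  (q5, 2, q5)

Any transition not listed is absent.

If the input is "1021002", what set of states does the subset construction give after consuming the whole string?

{q0, q1, q2, q3, q4, q5}

Start in {q0}.
Read '1': q0→{q1}; now {q1}.
Read '0': q1→{q3}; now {q3}.
Read '2': q3→{q1, q2, q4}; now {q1, q2, q4}.
Read '1': q1→{q4}, q2→{q3, q4}, q4→∅; now {q3, q4}.
Read '0': q3→{q1, q5}, q4→{q2}; now {q1, q2, q5}.
Read '0': q1→{q3}, q2→{q2, q4, q5}, q5→{q1, q3}; now {q1, q2, q3, q4, q5}.
Read '2': q1→{q2, q4}, q2→{q0, q3, q4}, q3→{q1, q2, q4}, q4→{q2}, q5→{q0, q1, q5}; now {q0, q1, q2, q3, q4, q5}.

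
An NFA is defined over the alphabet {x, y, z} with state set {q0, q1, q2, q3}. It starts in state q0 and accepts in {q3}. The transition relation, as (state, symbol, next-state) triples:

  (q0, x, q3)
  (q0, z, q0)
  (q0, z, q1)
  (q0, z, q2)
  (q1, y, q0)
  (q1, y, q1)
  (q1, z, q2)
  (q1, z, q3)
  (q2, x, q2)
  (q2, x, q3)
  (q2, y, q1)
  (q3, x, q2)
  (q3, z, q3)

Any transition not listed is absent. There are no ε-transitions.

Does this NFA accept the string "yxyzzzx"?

No

Start in {q0}.
Read 'y': q0→∅; now ∅.
The set is empty and remains empty for the remaining 6 symbols.
The final set ∅ contains no accepting state.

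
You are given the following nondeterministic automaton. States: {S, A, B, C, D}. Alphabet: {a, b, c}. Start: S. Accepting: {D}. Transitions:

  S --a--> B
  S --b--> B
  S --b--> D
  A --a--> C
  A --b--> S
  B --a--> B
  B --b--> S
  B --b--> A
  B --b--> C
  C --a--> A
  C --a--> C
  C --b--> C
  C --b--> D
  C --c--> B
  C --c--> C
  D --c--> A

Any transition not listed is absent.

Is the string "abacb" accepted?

Yes

Start in {S}.
Read 'a': {S} → {B}.
Read 'b': {B} → {S, A, C}.
Read 'a': {S, A, C} → {A, B, C}.
Read 'c': {A, B, C} → {B, C}.
Read 'b': {B, C} → {S, A, C, D}.
The final set {S, A, C, D} contains the accepting state D.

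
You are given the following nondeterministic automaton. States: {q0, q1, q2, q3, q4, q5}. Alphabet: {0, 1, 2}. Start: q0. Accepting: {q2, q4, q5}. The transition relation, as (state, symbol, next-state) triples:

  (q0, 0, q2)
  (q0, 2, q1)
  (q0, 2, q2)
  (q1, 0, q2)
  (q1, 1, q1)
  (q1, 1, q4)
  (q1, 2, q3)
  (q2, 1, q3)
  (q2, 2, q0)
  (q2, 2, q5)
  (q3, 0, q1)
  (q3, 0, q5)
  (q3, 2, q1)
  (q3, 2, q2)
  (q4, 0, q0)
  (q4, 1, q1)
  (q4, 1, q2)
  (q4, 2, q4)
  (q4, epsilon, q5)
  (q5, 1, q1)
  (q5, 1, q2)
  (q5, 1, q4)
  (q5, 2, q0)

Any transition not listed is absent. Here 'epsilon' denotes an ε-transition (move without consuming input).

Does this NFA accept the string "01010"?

Start in {q0}.
Read '0': {q0} → {q2}.
Read '1': {q2} → {q3}.
Read '0': {q3} → {q1, q5}.
Read '1': {q1, q5} → {q1, q2, q4, q5}.
Read '0': {q1, q2, q4, q5} → {q0, q2}.
The final set {q0, q2} contains the accepting state q2.

Yes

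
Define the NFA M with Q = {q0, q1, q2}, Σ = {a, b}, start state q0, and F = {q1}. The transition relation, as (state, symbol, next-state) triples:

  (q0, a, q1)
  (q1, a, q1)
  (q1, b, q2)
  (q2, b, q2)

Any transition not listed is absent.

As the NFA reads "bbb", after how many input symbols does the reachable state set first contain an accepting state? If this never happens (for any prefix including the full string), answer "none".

none

Start in {q0}.
Read 'b': q0→∅; now ∅.
The set is empty and remains empty for the remaining 2 symbols.
No reachable set along the way intersects F.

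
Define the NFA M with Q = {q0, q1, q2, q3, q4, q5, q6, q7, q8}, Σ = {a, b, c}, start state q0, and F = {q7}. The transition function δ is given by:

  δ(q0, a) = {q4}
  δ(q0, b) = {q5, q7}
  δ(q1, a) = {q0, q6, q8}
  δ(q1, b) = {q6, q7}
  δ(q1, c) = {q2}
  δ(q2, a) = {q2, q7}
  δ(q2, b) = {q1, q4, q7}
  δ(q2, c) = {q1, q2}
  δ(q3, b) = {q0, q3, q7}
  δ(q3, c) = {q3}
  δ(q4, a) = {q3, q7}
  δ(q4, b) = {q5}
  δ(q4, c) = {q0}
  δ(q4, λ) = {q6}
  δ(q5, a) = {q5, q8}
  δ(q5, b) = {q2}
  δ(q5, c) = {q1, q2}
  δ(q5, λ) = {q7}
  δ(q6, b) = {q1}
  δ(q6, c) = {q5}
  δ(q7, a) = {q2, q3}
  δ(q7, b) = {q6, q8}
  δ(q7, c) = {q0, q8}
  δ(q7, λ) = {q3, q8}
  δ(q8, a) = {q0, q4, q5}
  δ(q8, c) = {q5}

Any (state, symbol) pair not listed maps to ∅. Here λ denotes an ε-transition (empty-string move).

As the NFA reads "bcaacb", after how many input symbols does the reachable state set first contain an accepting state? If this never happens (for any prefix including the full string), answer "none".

Start in {q0}.
Read 'b': q0→{q5, q7}; union {q5, q7}; ε-closure = {q3, q5, q7, q8}.
None of the earlier sets intersect F, but {q3, q5, q7, q8} does.

1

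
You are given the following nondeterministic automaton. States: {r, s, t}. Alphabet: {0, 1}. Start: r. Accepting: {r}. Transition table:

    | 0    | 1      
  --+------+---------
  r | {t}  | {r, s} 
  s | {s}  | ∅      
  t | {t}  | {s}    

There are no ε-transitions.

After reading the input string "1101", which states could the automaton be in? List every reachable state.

Start in {r}.
Read '1': r→{r, s}; now {r, s}.
Read '1': r→{r, s}, s→∅; now {r, s}.
Read '0': r→{t}, s→{s}; now {s, t}.
Read '1': s→∅, t→{s}; now {s}.

{s}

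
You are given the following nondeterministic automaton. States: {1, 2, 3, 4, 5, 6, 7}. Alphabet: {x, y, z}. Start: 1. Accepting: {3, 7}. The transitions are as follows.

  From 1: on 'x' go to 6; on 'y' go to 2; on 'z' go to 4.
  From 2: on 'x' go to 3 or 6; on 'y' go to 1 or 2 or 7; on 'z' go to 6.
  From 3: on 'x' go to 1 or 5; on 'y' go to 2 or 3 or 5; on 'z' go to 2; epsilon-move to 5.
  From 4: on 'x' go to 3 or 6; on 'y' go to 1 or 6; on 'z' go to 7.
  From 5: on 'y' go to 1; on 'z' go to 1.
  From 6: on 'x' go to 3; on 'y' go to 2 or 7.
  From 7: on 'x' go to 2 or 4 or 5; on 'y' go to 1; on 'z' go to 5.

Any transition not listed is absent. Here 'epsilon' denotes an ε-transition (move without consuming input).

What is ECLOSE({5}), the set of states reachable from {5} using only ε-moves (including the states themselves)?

{5}

Begin with {5}.
No ε-moves leave this set, so the closure equals the set itself.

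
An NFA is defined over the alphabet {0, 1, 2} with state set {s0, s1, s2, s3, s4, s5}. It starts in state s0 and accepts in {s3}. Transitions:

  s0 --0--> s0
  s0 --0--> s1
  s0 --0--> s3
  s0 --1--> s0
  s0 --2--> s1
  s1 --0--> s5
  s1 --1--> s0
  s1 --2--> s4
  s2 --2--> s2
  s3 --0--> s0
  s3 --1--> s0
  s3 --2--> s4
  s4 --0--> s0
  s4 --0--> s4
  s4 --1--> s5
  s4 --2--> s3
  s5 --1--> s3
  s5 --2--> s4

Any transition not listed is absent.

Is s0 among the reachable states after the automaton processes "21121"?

Yes

Start in {s0}.
Read '2': s0→{s1}; now {s1}.
Read '1': s1→{s0}; now {s0}.
Read '1': s0→{s0}; now {s0}.
Read '2': s0→{s1}; now {s1}.
Read '1': s1→{s0}; now {s0}.
State s0 is in {s0}.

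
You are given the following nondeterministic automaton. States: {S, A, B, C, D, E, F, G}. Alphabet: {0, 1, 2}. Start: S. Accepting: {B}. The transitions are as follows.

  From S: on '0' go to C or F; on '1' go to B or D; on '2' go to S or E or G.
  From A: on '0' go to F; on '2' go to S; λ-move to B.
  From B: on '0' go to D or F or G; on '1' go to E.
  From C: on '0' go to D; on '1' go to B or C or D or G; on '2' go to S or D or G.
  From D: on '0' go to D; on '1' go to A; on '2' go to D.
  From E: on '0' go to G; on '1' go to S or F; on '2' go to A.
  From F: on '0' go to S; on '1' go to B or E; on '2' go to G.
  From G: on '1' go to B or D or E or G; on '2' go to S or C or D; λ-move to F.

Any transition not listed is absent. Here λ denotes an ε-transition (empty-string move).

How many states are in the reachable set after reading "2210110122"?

Start in {S}.
Read '2': S→{S, E, G}; union {S, E, G}; ε-closure = {S, E, F, G}.
Read '2': S→{S, E, G}, E→{A}, F→{G}, G→{S, C, D}; union {S, A, C, D, E, G}; ε-closure = {S, A, B, C, D, E, F, G}.
Read '1': S→{B, D}, A→∅, B→{E}, C→{B, C, D, G}, D→{A}, E→{S, F}, F→{B, E}, G→{B, D, E, G}; now {S, A, B, C, D, E, F, G}.
Read '0': S→{C, F}, A→{F}, B→{D, F, G}, C→{D}, D→{D}, E→{G}, F→{S}, G→∅; now {S, C, D, F, G}.
Read '1': S→{B, D}, C→{B, C, D, G}, D→{A}, F→{B, E}, G→{B, D, E, G}; union {A, B, C, D, E, G}; ε-closure = {A, B, C, D, E, F, G}.
Read '1': A→∅, B→{E}, C→{B, C, D, G}, D→{A}, E→{S, F}, F→{B, E}, G→{B, D, E, G}; now {S, A, B, C, D, E, F, G}.
Read '0': S→{C, F}, A→{F}, B→{D, F, G}, C→{D}, D→{D}, E→{G}, F→{S}, G→∅; now {S, C, D, F, G}.
Read '1': S→{B, D}, C→{B, C, D, G}, D→{A}, F→{B, E}, G→{B, D, E, G}; union {A, B, C, D, E, G}; ε-closure = {A, B, C, D, E, F, G}.
Read '2': A→{S}, B→∅, C→{S, D, G}, D→{D}, E→{A}, F→{G}, G→{S, C, D}; union {S, A, C, D, G}; ε-closure = {S, A, B, C, D, F, G}.
Read '2': S→{S, E, G}, A→{S}, B→∅, C→{S, D, G}, D→{D}, F→{G}, G→{S, C, D}; union {S, C, D, E, G}; ε-closure = {S, C, D, E, F, G}.
That set has 6 states.

6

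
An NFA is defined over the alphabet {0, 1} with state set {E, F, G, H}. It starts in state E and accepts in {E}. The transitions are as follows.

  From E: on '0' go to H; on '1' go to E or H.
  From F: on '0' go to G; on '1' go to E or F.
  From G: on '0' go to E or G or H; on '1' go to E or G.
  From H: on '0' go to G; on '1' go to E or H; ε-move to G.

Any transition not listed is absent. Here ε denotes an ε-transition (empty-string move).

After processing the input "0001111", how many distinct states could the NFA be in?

3

Start in {E}.
Read '0': {E} → {G, H}.
Read '0': {G, H} → {E, G, H}.
Read '0': {E, G, H} → {E, G, H}.
Read '1': {E, G, H} → {E, G, H}.
Read '1': {E, G, H} → {E, G, H}.
Read '1': {E, G, H} → {E, G, H}.
Read '1': {E, G, H} → {E, G, H}.
That set has 3 states.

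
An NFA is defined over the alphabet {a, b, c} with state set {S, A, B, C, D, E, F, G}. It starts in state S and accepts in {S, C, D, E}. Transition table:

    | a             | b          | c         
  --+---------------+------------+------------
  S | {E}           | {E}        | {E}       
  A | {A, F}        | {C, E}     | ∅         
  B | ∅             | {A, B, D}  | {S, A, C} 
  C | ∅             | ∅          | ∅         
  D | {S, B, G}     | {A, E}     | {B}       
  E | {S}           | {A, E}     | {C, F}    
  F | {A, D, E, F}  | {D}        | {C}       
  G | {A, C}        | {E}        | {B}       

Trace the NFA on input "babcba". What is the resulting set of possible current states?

Start in {S}.
Read 'b': {S} → {E}.
Read 'a': {E} → {S}.
Read 'b': {S} → {E}.
Read 'c': {E} → {C, F}.
Read 'b': {C, F} → {D}.
Read 'a': {D} → {S, B, G}.

{S, B, G}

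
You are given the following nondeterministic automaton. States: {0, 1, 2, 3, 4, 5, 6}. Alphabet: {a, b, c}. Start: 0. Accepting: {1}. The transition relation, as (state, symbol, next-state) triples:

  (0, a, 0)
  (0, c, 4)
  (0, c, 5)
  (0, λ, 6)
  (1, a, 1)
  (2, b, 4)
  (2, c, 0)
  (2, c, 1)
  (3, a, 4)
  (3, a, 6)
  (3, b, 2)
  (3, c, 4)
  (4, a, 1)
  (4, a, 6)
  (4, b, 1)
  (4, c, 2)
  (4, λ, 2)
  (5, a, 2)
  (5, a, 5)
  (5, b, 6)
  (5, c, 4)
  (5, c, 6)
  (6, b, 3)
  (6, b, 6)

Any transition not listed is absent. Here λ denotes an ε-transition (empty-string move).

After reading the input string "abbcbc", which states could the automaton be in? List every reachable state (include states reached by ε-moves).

{0, 1, 2, 4, 6}

Start: ε-closure({0}) = {0, 6}.
Read 'a': 0→{0}, 6→∅; union {0}; ε-closure = {0, 6}.
Read 'b': 0→∅, 6→{3, 6}; now {3, 6}.
Read 'b': 3→{2}, 6→{3, 6}; now {2, 3, 6}.
Read 'c': 2→{0, 1}, 3→{4}, 6→∅; union {0, 1, 4}; ε-closure = {0, 1, 2, 4, 6}.
Read 'b': 0→∅, 1→∅, 2→{4}, 4→{1}, 6→{3, 6}; union {1, 3, 4, 6}; ε-closure = {1, 2, 3, 4, 6}.
Read 'c': 1→∅, 2→{0, 1}, 3→{4}, 4→{2}, 6→∅; union {0, 1, 2, 4}; ε-closure = {0, 1, 2, 4, 6}.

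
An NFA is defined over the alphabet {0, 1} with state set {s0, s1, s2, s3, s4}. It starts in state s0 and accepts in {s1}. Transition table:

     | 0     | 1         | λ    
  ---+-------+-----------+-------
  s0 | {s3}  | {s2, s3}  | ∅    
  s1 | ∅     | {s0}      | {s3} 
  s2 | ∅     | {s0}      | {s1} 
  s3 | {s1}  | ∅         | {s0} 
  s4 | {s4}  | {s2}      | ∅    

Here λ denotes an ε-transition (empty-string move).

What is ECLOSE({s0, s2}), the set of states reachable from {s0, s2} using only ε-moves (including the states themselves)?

Begin with {s0, s2}.
ε-move s2 → s1; add s1.
ε-move s1 → s3; add s3.

{s0, s1, s2, s3}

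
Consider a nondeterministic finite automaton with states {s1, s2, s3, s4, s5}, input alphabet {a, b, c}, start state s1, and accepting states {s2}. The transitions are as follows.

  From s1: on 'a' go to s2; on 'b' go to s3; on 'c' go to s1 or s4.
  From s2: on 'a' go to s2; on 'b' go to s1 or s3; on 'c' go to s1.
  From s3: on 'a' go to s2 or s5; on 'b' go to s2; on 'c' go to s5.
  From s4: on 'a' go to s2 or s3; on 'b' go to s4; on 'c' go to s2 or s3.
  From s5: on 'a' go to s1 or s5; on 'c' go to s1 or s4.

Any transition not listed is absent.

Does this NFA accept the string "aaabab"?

No

Start in {s1}.
Read 'a': s1→{s2}; now {s2}.
Read 'a': s2→{s2}; now {s2}.
Read 'a': s2→{s2}; now {s2}.
Read 'b': s2→{s1, s3}; now {s1, s3}.
Read 'a': s1→{s2}, s3→{s2, s5}; now {s2, s5}.
Read 'b': s2→{s1, s3}, s5→∅; now {s1, s3}.
The final set {s1, s3} contains no accepting state.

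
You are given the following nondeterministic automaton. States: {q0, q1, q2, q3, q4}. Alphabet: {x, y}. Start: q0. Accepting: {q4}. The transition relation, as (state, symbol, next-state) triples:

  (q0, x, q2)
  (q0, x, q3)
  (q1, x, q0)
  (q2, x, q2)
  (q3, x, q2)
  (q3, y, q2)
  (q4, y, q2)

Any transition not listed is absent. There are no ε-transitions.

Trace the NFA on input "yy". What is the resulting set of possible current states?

∅

Start in {q0}.
Read 'y': {q0} → ∅.
The set is empty and remains empty for the remaining 1 symbol.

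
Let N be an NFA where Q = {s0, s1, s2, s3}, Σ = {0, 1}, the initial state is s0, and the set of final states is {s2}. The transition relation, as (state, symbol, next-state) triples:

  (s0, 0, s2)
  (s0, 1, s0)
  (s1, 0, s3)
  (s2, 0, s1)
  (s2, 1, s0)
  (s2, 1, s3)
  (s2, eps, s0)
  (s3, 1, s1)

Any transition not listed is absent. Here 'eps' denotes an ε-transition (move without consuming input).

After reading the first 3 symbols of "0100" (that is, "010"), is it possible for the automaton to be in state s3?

Start in {s0}.
Read '0': {s0} → {s0, s2}.
Read '1': {s0, s2} → {s0, s3}.
Read '0': {s0, s3} → {s0, s2}.
State s3 is not in {s0, s2}.

No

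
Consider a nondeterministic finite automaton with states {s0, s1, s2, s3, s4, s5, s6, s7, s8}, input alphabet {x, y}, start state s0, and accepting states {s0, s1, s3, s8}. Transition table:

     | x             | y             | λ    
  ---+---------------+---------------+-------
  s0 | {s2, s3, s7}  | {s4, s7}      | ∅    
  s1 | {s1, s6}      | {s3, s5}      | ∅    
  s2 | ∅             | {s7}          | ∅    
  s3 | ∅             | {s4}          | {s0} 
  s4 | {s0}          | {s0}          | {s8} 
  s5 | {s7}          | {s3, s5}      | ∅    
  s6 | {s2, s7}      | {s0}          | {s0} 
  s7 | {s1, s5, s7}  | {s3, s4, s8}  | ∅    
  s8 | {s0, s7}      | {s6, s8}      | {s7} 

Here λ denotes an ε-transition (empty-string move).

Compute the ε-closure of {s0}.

Begin with {s0}.
No ε-moves leave this set, so the closure equals the set itself.

{s0}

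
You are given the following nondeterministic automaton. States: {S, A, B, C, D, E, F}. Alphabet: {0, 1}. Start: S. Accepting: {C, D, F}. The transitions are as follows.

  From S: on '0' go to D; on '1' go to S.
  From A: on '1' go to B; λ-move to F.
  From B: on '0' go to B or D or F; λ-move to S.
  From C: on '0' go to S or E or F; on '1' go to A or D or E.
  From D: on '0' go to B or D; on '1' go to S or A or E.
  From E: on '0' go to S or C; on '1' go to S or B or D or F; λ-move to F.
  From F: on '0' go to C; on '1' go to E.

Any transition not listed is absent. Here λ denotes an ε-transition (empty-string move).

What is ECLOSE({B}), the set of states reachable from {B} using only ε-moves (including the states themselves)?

{S, B}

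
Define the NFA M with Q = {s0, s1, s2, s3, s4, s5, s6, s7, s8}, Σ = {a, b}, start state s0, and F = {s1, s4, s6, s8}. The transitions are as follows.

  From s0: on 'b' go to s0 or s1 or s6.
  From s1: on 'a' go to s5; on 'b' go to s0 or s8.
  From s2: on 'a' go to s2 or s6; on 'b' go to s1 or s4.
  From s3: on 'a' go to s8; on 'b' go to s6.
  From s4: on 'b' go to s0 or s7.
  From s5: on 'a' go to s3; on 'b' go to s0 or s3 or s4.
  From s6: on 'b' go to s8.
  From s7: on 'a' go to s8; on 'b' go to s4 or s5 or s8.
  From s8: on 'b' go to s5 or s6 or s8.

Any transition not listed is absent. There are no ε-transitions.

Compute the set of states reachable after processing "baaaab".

∅

Start in {s0}.
Read 'b': s0→{s0, s1, s6}; now {s0, s1, s6}.
Read 'a': s0→∅, s1→{s5}, s6→∅; now {s5}.
Read 'a': s5→{s3}; now {s3}.
Read 'a': s3→{s8}; now {s8}.
Read 'a': s8→∅; now ∅.
The set is empty and remains empty for the remaining 1 symbol.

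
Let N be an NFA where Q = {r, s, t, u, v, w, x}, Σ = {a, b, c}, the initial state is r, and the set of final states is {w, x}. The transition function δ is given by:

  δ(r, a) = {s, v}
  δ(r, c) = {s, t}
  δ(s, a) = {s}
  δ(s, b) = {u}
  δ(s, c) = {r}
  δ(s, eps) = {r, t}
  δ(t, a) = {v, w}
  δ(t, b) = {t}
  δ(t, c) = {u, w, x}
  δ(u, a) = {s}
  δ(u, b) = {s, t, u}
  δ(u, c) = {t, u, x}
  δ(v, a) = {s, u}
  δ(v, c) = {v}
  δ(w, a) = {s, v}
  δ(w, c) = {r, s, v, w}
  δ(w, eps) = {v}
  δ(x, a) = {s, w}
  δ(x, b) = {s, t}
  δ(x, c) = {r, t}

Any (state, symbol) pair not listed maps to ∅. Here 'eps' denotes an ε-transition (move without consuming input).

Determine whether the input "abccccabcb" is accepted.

No

Start in {r}.
Read 'a': {r} → {r, s, t, v}.
Read 'b': {r, s, t, v} → {t, u}.
Read 'c': {t, u} → {t, u, v, w, x}.
Read 'c': {t, u, v, w, x} → {r, s, t, u, v, w, x}.
Read 'c': {r, s, t, u, v, w, x} → {r, s, t, u, v, w, x}.
Read 'c': {r, s, t, u, v, w, x} → {r, s, t, u, v, w, x}.
Read 'a': {r, s, t, u, v, w, x} → {r, s, t, u, v, w}.
Read 'b': {r, s, t, u, v, w} → {r, s, t, u}.
Read 'c': {r, s, t, u} → {r, s, t, u, v, w, x}.
Read 'b': {r, s, t, u, v, w, x} → {r, s, t, u}.
The final set {r, s, t, u} contains no accepting state.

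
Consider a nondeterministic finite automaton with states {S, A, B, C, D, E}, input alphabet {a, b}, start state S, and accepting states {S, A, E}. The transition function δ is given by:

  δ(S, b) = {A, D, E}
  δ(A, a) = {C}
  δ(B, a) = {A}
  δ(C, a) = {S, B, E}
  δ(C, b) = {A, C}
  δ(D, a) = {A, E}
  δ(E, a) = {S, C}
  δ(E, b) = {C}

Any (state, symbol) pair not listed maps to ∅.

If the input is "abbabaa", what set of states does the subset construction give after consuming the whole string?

Start in {S}.
Read 'a': S→∅; now ∅.
The set is empty and remains empty for the remaining 6 symbols.

∅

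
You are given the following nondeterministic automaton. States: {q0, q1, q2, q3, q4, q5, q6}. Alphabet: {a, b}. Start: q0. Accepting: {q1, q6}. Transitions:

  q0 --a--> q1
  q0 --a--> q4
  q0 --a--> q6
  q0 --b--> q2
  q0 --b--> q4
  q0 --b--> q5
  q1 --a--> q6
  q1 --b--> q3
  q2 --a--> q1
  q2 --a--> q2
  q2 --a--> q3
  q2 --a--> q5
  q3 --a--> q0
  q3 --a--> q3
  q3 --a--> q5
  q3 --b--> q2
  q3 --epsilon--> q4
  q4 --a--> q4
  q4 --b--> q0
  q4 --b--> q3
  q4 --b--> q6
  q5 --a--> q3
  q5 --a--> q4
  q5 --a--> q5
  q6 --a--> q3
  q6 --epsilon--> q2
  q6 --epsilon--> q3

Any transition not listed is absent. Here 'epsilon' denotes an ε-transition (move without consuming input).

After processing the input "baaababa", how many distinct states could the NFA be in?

7

Start in {q0}.
Read 'b': {q0} → {q2, q4, q5}.
Read 'a': {q2, q4, q5} → {q1, q2, q3, q4, q5}.
Read 'a': {q1, q2, q3, q4, q5} → {q0, q1, q2, q3, q4, q5, q6}.
Read 'a': {q0, q1, q2, q3, q4, q5, q6} → {q0, q1, q2, q3, q4, q5, q6}.
Read 'b': {q0, q1, q2, q3, q4, q5, q6} → {q0, q2, q3, q4, q5, q6}.
Read 'a': {q0, q2, q3, q4, q5, q6} → {q0, q1, q2, q3, q4, q5, q6}.
Read 'b': {q0, q1, q2, q3, q4, q5, q6} → {q0, q2, q3, q4, q5, q6}.
Read 'a': {q0, q2, q3, q4, q5, q6} → {q0, q1, q2, q3, q4, q5, q6}.
That set has 7 states.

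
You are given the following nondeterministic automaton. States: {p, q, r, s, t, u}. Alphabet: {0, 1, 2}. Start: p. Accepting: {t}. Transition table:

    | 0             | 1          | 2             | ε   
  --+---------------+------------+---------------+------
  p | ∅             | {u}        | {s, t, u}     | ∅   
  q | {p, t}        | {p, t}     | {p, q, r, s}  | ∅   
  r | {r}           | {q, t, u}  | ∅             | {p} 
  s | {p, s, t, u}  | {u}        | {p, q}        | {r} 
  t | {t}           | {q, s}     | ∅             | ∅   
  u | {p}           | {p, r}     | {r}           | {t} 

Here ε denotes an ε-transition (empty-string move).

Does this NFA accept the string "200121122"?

Yes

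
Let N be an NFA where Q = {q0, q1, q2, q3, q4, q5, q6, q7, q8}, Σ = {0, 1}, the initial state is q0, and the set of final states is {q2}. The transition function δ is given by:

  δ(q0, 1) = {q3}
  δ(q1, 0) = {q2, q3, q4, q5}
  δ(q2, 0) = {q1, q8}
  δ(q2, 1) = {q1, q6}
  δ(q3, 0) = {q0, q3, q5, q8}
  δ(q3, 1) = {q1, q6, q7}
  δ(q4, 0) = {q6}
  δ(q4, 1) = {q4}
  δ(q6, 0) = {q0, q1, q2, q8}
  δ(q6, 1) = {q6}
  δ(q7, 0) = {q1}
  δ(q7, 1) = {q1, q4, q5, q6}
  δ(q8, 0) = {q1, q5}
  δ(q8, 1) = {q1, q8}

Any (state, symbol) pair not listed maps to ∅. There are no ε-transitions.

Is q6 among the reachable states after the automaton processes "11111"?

Start in {q0}.
Read '1': {q0} → {q3}.
Read '1': {q3} → {q1, q6, q7}.
Read '1': {q1, q6, q7} → {q1, q4, q5, q6}.
Read '1': {q1, q4, q5, q6} → {q4, q6}.
Read '1': {q4, q6} → {q4, q6}.
State q6 is in {q4, q6}.

Yes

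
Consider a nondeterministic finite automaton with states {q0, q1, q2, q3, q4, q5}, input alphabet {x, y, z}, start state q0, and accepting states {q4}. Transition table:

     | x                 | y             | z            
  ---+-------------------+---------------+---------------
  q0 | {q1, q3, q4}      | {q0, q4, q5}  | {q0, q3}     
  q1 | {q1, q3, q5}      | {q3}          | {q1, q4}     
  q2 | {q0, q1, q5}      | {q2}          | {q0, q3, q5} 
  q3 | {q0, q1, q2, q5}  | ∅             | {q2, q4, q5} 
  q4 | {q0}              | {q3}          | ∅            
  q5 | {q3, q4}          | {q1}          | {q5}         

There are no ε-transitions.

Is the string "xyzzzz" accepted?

Yes

Start in {q0}.
Read 'x': {q0} → {q1, q3, q4}.
Read 'y': {q1, q3, q4} → {q3}.
Read 'z': {q3} → {q2, q4, q5}.
Read 'z': {q2, q4, q5} → {q0, q3, q5}.
Read 'z': {q0, q3, q5} → {q0, q2, q3, q4, q5}.
Read 'z': {q0, q2, q3, q4, q5} → {q0, q2, q3, q4, q5}.
The final set {q0, q2, q3, q4, q5} contains the accepting state q4.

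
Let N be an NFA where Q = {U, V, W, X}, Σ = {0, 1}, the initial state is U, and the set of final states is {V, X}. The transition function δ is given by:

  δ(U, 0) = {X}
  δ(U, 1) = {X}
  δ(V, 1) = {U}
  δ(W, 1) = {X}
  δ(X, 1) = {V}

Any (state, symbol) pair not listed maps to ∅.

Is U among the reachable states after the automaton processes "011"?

Yes

Start in {U}.
Read '0': U→{X}; now {X}.
Read '1': X→{V}; now {V}.
Read '1': V→{U}; now {U}.
State U is in {U}.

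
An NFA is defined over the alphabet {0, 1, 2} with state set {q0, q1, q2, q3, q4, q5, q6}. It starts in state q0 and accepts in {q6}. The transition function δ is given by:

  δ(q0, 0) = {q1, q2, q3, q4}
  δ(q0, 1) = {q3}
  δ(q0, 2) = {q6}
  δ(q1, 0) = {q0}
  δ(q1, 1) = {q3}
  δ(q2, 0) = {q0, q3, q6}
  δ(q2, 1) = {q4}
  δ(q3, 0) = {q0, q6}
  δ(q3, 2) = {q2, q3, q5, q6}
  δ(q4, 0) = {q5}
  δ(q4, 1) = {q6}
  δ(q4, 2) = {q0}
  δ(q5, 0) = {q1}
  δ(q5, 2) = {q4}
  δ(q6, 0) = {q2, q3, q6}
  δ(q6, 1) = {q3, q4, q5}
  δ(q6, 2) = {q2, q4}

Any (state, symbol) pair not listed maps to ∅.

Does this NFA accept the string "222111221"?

Start in {q0}.
Read '2': q0→{q6}; now {q6}.
Read '2': q6→{q2, q4}; now {q2, q4}.
Read '2': q2→∅, q4→{q0}; now {q0}.
Read '1': q0→{q3}; now {q3}.
Read '1': q3→∅; now ∅.
The set is empty and remains empty for the remaining 4 symbols.
The final set ∅ contains no accepting state.

No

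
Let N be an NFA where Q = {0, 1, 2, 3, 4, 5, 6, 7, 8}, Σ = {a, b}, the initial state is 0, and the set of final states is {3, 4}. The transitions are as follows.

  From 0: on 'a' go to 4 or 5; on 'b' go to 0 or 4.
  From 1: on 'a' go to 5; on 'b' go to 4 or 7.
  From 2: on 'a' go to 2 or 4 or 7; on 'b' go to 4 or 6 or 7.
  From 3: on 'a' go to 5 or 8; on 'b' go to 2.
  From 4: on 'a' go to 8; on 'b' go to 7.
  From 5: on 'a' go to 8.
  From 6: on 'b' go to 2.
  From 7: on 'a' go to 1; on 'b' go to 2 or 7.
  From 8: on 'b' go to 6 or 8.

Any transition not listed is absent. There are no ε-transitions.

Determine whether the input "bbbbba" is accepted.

Yes

Start in {0}.
Read 'b': {0} → {0, 4}.
Read 'b': {0, 4} → {0, 4, 7}.
Read 'b': {0, 4, 7} → {0, 2, 4, 7}.
Read 'b': {0, 2, 4, 7} → {0, 2, 4, 6, 7}.
Read 'b': {0, 2, 4, 6, 7} → {0, 2, 4, 6, 7}.
Read 'a': {0, 2, 4, 6, 7} → {1, 2, 4, 5, 7, 8}.
The final set {1, 2, 4, 5, 7, 8} contains the accepting state 4.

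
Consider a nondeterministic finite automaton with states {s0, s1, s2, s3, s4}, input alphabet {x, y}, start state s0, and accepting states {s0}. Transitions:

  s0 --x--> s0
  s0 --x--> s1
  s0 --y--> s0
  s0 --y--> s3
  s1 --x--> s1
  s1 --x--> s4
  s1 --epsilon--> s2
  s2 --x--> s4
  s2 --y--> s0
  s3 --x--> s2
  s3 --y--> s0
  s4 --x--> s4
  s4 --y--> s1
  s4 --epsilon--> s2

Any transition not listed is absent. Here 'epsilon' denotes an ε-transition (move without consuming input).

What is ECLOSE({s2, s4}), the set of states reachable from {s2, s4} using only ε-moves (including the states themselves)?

Begin with {s2, s4}.
No ε-moves leave this set, so the closure equals the set itself.

{s2, s4}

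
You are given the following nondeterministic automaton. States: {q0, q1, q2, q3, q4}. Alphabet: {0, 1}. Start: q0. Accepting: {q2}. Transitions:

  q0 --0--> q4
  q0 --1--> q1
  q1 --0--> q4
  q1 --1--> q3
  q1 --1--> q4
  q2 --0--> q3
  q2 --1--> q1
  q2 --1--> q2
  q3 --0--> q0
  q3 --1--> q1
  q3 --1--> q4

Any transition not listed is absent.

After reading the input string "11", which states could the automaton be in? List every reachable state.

{q3, q4}

Start in {q0}.
Read '1': {q0} → {q1}.
Read '1': {q1} → {q3, q4}.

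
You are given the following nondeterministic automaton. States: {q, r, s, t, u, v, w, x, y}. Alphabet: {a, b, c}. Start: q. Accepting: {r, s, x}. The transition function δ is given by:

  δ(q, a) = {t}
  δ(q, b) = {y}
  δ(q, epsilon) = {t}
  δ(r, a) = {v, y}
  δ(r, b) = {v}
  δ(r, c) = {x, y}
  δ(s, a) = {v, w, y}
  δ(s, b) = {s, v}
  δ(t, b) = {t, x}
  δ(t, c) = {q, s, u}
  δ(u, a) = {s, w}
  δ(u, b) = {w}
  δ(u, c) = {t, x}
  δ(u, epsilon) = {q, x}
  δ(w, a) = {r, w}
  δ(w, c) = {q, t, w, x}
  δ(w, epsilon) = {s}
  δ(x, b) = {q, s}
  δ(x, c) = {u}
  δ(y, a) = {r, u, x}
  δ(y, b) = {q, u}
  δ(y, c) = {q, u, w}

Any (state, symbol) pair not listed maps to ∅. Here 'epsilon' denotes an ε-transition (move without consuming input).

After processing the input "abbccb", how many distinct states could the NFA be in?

7

Start: ε-closure({q}) = {q, t}.
Read 'a': q→{t}, t→∅; now {t}.
Read 'b': t→{t, x}; now {t, x}.
Read 'b': t→{t, x}, x→{q, s}; now {q, s, t, x}.
Read 'c': q→∅, s→∅, t→{q, s, u}, x→{u}; union {q, s, u}; ε-closure = {q, s, t, u, x}.
Read 'c': q→∅, s→∅, t→{q, s, u}, u→{t, x}, x→{u}; now {q, s, t, u, x}.
Read 'b': q→{y}, s→{s, v}, t→{t, x}, u→{w}, x→{q, s}; now {q, s, t, v, w, x, y}.
That set has 7 states.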